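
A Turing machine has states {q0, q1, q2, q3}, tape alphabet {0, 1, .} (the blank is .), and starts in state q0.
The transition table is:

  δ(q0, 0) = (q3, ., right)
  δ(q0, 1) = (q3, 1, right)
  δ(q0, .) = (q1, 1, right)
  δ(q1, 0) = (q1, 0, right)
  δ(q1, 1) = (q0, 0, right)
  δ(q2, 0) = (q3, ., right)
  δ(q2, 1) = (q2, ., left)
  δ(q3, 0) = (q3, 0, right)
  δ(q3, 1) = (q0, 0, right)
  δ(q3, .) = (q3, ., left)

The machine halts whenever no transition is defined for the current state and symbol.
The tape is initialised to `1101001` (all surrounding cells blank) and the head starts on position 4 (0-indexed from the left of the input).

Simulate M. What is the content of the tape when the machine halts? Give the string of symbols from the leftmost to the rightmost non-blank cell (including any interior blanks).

1101.001

q0 | 1101[0]01..   read 0 → write ., move right, go to q3
q3 | 1101.[0]1..   read 0 → write 0, move right, go to q3
q3 | 1101.0[1]..   read 1 → write 0, move right, go to q0
q0 | 1101.00[.].   read . → write 1, move right, go to q1
q1 | 1101.001[.]
The non-blank tape span at halt is 1101.001.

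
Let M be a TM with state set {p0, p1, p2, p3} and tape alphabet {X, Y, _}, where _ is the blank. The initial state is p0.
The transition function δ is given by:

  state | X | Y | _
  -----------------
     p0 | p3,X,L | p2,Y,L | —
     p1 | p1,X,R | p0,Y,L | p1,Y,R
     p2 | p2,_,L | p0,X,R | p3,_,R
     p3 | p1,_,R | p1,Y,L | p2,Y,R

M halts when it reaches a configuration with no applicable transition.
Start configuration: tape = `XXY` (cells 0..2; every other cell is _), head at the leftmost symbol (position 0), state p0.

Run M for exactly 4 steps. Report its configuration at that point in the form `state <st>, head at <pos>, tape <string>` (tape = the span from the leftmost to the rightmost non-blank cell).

p0 | _[X]XY   read X → write X, move L, go to p3
p3 | [_]XXY   read _ → write Y, move R, go to p2
p2 | Y[X]XY   read X → write _, move L, go to p2
p2 | [Y]_XY   read Y → write X, move R, go to p0
p0 | X[_]XY
After 4 steps: state p0, head at 0, tape X_XY.

state p0, head at 0, tape X_XY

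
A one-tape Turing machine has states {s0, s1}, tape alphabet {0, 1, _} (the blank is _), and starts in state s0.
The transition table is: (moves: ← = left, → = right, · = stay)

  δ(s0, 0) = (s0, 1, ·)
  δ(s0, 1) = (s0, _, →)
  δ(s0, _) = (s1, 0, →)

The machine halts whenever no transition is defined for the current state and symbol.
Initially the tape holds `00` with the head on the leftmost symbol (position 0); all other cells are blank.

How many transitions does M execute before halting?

state=s0 head=0 tape=[0]0__   (s0,0)→(s0,1,·)
state=s0 head=0 tape=[1]0__   (s0,1)→(s0,_,→)
state=s0 head=1 tape=_[0]__   (s0,0)→(s0,1,·)
state=s0 head=1 tape=_[1]__   (s0,1)→(s0,_,→)
state=s0 head=2 tape=__[_]_   (s0,_)→(s1,0,→)
state=s1 head=3 tape=__0[_]
M halts after 5 transitions.

5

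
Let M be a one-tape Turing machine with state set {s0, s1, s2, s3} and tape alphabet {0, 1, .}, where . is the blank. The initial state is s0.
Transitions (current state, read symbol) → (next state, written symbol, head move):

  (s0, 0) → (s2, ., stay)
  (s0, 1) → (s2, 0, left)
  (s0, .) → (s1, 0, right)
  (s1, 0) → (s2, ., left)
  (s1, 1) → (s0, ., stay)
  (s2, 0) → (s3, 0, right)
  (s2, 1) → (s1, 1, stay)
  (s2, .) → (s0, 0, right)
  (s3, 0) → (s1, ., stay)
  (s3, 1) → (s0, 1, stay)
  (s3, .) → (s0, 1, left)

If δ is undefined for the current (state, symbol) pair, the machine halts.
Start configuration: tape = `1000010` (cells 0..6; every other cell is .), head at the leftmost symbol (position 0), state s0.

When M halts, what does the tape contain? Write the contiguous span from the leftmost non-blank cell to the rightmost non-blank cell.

state=s0 head=0 tape=.[1]000010   (s0,1)→(s2,0,left)
state=s2 head=-1 tape=[.]0000010   (s2,.)→(s0,0,right)
state=s0 head=0 tape=0[0]000010   (s0,0)→(s2,.,stay)
state=s2 head=0 tape=0[.]000010   (s2,.)→(s0,0,right)
state=s0 head=1 tape=00[0]00010   (s0,0)→(s2,.,stay)
state=s2 head=1 tape=00[.]00010   (s2,.)→(s0,0,right)
state=s0 head=2 tape=000[0]0010   (s0,0)→(s2,.,stay)
state=s2 head=2 tape=000[.]0010   (s2,.)→(s0,0,right)
state=s0 head=3 tape=0000[0]010   (s0,0)→(s2,.,stay)
state=s2 head=3 tape=0000[.]010   (s2,.)→(s0,0,right)
state=s0 head=4 tape=00000[0]10   (s0,0)→(s2,.,stay)
state=s2 head=4 tape=00000[.]10   (s2,.)→(s0,0,right)
state=s0 head=5 tape=000000[1]0   (s0,1)→(s2,0,left)
state=s2 head=4 tape=00000[0]00   (s2,0)→(s3,0,right)
state=s3 head=5 tape=000000[0]0   (s3,0)→(s1,.,stay)
state=s1 head=5 tape=000000[.]0
The non-blank tape span at halt is 000000.0.

000000.0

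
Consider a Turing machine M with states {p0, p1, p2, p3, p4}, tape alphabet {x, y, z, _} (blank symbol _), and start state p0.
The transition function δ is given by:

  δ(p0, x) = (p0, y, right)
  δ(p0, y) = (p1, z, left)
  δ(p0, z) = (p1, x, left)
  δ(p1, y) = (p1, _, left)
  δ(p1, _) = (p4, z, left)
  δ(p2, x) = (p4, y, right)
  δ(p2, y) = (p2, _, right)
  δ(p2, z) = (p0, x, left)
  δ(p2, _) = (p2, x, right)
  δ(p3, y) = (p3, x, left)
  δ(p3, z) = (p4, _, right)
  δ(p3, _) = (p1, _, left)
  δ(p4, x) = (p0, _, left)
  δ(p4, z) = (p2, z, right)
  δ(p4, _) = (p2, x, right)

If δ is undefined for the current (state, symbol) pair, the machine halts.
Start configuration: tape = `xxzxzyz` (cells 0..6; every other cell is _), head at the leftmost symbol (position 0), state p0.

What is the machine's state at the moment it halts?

p0 | __[x]xzxzyz   read x → write y, move right, go to p0
p0 | __y[x]zxzyz   read x → write y, move right, go to p0
p0 | __yy[z]xzyz   read z → write x, move left, go to p1
p1 | __y[y]xxzyz   read y → write _, move left, go to p1
p1 | __[y]_xxzyz   read y → write _, move left, go to p1
p1 | _[_]__xxzyz   read _ → write z, move left, go to p4
p4 | [_]z__xxzyz   read _ → write x, move right, go to p2
p2 | x[z]__xxzyz   read z → write x, move left, go to p0
p0 | [x]x__xxzyz   read x → write y, move right, go to p0
p0 | y[x]__xxzyz   read x → write y, move right, go to p0
p0 | yy[_]_xxzyz
No transition is defined for (p0, _); M halts in state p0.

p0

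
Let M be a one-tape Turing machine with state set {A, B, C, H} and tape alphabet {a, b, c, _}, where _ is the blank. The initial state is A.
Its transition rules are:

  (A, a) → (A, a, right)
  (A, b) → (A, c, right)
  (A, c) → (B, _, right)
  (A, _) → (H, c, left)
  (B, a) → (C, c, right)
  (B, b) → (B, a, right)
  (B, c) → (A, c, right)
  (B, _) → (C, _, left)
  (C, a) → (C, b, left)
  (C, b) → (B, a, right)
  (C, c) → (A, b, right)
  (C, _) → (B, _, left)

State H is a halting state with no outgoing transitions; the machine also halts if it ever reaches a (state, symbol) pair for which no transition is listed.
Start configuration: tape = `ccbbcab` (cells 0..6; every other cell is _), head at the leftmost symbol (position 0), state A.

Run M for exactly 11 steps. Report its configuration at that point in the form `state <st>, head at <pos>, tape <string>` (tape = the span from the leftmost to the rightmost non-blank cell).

state A, head at 7, tape ccc_bc

A | [c]cbbcab_   read c → write _, move right, go to B
B | _[c]bbcab_   read c → write c, move right, go to A
A | _c[b]bcab_   read b → write c, move right, go to A
A | _cc[b]cab_   read b → write c, move right, go to A
A | _ccc[c]ab_   read c → write _, move right, go to B
B | _ccc_[a]b_   read a → write c, move right, go to C
C | _ccc_c[b]_   read b → write a, move right, go to B
B | _ccc_ca[_]   read _ → write _, move left, go to C
C | _ccc_c[a]_   read a → write b, move left, go to C
C | _ccc_[c]b_   read c → write b, move right, go to A
A | _ccc_b[b]_   read b → write c, move right, go to A
A | _ccc_bc[_]
After 11 steps: state A, head at 7, tape ccc_bc.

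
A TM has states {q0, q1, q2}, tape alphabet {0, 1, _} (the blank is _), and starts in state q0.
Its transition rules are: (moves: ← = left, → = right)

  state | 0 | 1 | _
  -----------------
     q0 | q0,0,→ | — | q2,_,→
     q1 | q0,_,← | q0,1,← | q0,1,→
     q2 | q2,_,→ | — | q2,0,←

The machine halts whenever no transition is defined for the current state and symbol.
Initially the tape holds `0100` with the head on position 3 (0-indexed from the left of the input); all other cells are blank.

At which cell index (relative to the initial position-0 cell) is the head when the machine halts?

q0 | 010[0]____   read 0 → write 0, move →, go to q0
q0 | 0100[_]___   read _ → write _, move →, go to q2
q2 | 0100_[_]__   read _ → write 0, move ←, go to q2
q2 | 0100[_]0__   read _ → write 0, move ←, go to q2
q2 | 010[0]00__   read 0 → write _, move →, go to q2
q2 | 010_[0]0__   read 0 → write _, move →, go to q2
q2 | 010__[0]__   read 0 → write _, move →, go to q2
q2 | 010___[_]_   read _ → write 0, move ←, go to q2
q2 | 010__[_]0_   read _ → write 0, move ←, go to q2
q2 | 010_[_]00_   read _ → write 0, move ←, go to q2
q2 | 010[_]000_   read _ → write 0, move ←, go to q2
q2 | 01[0]0000_   read 0 → write _, move →, go to q2
q2 | 01_[0]000_   read 0 → write _, move →, go to q2
q2 | 01__[0]00_   read 0 → write _, move →, go to q2
q2 | 01___[0]0_   read 0 → write _, move →, go to q2
q2 | 01____[0]_   read 0 → write _, move →, go to q2
q2 | 01_____[_]   read _ → write 0, move ←, go to q2
q2 | 01____[_]0   read _ → write 0, move ←, go to q2
q2 | 01___[_]00   read _ → write 0, move ←, go to q2
q2 | 01__[_]000   read _ → write 0, move ←, go to q2
q2 | 01_[_]0000   read _ → write 0, move ←, go to q2
q2 | 01[_]00000   read _ → write 0, move ←, go to q2
q2 | 0[1]000000
At halt the head is at cell 1.

1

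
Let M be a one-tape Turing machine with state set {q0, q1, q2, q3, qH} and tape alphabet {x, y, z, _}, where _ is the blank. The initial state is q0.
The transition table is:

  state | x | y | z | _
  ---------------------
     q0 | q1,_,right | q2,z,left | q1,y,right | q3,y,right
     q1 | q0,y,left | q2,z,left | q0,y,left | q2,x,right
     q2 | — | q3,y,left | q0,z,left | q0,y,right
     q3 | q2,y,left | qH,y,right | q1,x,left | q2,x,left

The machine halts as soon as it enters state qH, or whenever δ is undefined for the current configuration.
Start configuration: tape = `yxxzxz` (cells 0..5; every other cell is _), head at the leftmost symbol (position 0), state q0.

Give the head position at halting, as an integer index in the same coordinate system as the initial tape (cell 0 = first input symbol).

state=q0 head=0 tape=___[y]xxzxz   (q0,y)→(q2,z,left)
state=q2 head=-1 tape=__[_]zxxzxz   (q2,_)→(q0,y,right)
state=q0 head=0 tape=__y[z]xxzxz   (q0,z)→(q1,y,right)
state=q1 head=1 tape=__yy[x]xzxz   (q1,x)→(q0,y,left)
state=q0 head=0 tape=__y[y]yxzxz   (q0,y)→(q2,z,left)
state=q2 head=-1 tape=__[y]zyxzxz   (q2,y)→(q3,y,left)
state=q3 head=-2 tape=_[_]yzyxzxz   (q3,_)→(q2,x,left)
state=q2 head=-3 tape=[_]xyzyxzxz   (q2,_)→(q0,y,right)
state=q0 head=-2 tape=y[x]yzyxzxz   (q0,x)→(q1,_,right)
state=q1 head=-1 tape=y_[y]zyxzxz   (q1,y)→(q2,z,left)
state=q2 head=-2 tape=y[_]zzyxzxz   (q2,_)→(q0,y,right)
state=q0 head=-1 tape=yy[z]zyxzxz   (q0,z)→(q1,y,right)
state=q1 head=0 tape=yyy[z]yxzxz   (q1,z)→(q0,y,left)
state=q0 head=-1 tape=yy[y]yyxzxz   (q0,y)→(q2,z,left)
state=q2 head=-2 tape=y[y]zyyxzxz   (q2,y)→(q3,y,left)
state=q3 head=-3 tape=[y]yzyyxzxz   (q3,y)→(qH,y,right)
state=qH head=-2 tape=y[y]zyyxzxz
At halt the head is at cell -2.

-2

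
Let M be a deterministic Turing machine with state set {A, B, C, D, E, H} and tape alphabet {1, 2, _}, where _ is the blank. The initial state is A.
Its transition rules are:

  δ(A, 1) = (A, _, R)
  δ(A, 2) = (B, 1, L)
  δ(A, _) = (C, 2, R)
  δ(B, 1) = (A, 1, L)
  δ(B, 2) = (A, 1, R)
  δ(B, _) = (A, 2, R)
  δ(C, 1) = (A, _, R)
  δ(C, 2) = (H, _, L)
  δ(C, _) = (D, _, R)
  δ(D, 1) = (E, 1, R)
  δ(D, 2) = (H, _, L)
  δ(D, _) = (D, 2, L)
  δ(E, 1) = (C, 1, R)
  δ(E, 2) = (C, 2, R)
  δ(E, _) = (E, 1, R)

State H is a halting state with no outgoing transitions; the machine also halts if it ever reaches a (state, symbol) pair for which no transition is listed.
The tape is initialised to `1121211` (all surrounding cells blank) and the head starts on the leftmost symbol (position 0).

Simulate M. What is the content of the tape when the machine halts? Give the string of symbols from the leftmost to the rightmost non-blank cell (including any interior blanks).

2_2____22

state=A head=0 tape=[1]121211___   (A,1)→(A,_,R)
state=A head=1 tape=_[1]21211___   (A,1)→(A,_,R)
state=A head=2 tape=__[2]1211___   (A,2)→(B,1,L)
state=B head=1 tape=_[_]11211___   (B,_)→(A,2,R)
state=A head=2 tape=_2[1]1211___   (A,1)→(A,_,R)
state=A head=3 tape=_2_[1]211___   (A,1)→(A,_,R)
state=A head=4 tape=_2__[2]11___   (A,2)→(B,1,L)
state=B head=3 tape=_2_[_]111___   (B,_)→(A,2,R)
state=A head=4 tape=_2_2[1]11___   (A,1)→(A,_,R)
state=A head=5 tape=_2_2_[1]1___   (A,1)→(A,_,R)
state=A head=6 tape=_2_2__[1]___   (A,1)→(A,_,R)
state=A head=7 tape=_2_2___[_]__   (A,_)→(C,2,R)
state=C head=8 tape=_2_2___2[_]_   (C,_)→(D,_,R)
state=D head=9 tape=_2_2___2_[_]   (D,_)→(D,2,L)
state=D head=8 tape=_2_2___2[_]2   (D,_)→(D,2,L)
state=D head=7 tape=_2_2___[2]22   (D,2)→(H,_,L)
state=H head=6 tape=_2_2__[_]_22
The non-blank tape span at halt is 2_2____22.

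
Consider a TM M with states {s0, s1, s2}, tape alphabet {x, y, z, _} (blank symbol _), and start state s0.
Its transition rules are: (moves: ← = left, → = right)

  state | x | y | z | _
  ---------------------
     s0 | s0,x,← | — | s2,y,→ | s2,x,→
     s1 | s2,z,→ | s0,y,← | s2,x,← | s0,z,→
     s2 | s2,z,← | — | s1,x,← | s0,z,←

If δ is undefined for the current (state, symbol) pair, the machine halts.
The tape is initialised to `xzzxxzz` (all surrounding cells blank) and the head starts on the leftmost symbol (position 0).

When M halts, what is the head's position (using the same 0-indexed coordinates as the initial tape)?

-4

s0 | ____[x]zzxxzz   read x → write x, move ←, go to s0
s0 | ___[_]xzzxxzz   read _ → write x, move →, go to s2
s2 | ___x[x]zzxxzz   read x → write z, move ←, go to s2
s2 | ___[x]zzzxxzz   read x → write z, move ←, go to s2
s2 | __[_]zzzzxxzz   read _ → write z, move ←, go to s0
s0 | _[_]zzzzzxxzz   read _ → write x, move →, go to s2
s2 | _x[z]zzzzxxzz   read z → write x, move ←, go to s1
s1 | _[x]xzzzzxxzz   read x → write z, move →, go to s2
s2 | _z[x]zzzzxxzz   read x → write z, move ←, go to s2
s2 | _[z]zzzzzxxzz   read z → write x, move ←, go to s1
s1 | [_]xzzzzzxxzz   read _ → write z, move →, go to s0
s0 | z[x]zzzzzxxzz   read x → write x, move ←, go to s0
s0 | [z]xzzzzzxxzz   read z → write y, move →, go to s2
s2 | y[x]zzzzzxxzz   read x → write z, move ←, go to s2
s2 | [y]zzzzzzxxzz
At halt the head is at cell -4.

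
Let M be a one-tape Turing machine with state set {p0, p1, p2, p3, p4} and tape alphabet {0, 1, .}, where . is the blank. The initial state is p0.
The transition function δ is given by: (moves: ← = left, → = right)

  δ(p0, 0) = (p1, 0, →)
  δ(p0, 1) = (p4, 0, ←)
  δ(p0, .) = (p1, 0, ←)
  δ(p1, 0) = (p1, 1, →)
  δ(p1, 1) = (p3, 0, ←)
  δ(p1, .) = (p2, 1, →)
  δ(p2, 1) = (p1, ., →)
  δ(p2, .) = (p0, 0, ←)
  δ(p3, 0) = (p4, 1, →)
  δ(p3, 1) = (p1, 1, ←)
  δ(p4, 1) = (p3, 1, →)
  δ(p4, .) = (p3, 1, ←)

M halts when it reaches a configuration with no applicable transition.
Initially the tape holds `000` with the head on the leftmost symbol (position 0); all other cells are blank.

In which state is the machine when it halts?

p4

p0 | [0]00..   read 0 → write 0, move →, go to p1
p1 | 0[0]0..   read 0 → write 1, move →, go to p1
p1 | 01[0]..   read 0 → write 1, move →, go to p1
p1 | 011[.].   read . → write 1, move →, go to p2
p2 | 0111[.]   read . → write 0, move ←, go to p0
p0 | 011[1]0   read 1 → write 0, move ←, go to p4
p4 | 01[1]00   read 1 → write 1, move →, go to p3
p3 | 011[0]0   read 0 → write 1, move →, go to p4
p4 | 0111[0]
No transition is defined for (p4, 0); M halts in state p4.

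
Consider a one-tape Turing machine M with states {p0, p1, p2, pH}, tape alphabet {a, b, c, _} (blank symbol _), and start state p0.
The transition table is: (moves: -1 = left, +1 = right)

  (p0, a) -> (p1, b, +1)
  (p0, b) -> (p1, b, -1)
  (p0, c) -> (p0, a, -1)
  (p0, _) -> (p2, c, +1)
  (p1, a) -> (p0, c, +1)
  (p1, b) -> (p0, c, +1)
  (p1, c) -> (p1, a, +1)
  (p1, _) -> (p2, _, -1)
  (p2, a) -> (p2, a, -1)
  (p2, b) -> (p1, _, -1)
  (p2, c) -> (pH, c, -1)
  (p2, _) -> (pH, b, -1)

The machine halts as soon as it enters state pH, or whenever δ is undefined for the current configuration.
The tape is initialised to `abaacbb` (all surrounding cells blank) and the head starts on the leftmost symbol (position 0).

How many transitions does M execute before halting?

19

p0 | [a]baacbb__   read a → write b, move +1, go to p1
p1 | b[b]aacbb__   read b → write c, move +1, go to p0
p0 | bc[a]acbb__   read a → write b, move +1, go to p1
p1 | bcb[a]cbb__   read a → write c, move +1, go to p0
p0 | bcbc[c]bb__   read c → write a, move -1, go to p0
p0 | bcb[c]abb__   read c → write a, move -1, go to p0
p0 | bc[b]aabb__   read b → write b, move -1, go to p1
p1 | b[c]baabb__   read c → write a, move +1, go to p1
p1 | ba[b]aabb__   read b → write c, move +1, go to p0
p0 | bac[a]abb__   read a → write b, move +1, go to p1
p1 | bacb[a]bb__   read a → write c, move +1, go to p0
p0 | bacbc[b]b__   read b → write b, move -1, go to p1
p1 | bacb[c]bb__   read c → write a, move +1, go to p1
p1 | bacba[b]b__   read b → write c, move +1, go to p0
p0 | bacbac[b]__   read b → write b, move -1, go to p1
p1 | bacba[c]b__   read c → write a, move +1, go to p1
p1 | bacbaa[b]__   read b → write c, move +1, go to p0
p0 | bacbaac[_]_   read _ → write c, move +1, go to p2
p2 | bacbaacc[_]   read _ → write b, move -1, go to pH
pH | bacbaac[c]b
M halts after 19 transitions.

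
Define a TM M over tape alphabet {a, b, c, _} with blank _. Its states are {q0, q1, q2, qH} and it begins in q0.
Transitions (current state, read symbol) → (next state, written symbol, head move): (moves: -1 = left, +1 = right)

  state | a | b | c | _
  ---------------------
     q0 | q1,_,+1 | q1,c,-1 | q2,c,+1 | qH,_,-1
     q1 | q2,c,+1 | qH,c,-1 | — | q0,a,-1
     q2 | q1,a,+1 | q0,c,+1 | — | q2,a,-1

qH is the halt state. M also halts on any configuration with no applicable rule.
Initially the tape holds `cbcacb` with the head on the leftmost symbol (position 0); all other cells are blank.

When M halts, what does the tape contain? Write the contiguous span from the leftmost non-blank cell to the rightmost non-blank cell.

q0 | [c]bcacb   read c → write c, move +1, go to q2
q2 | c[b]cacb   read b → write c, move +1, go to q0
q0 | cc[c]acb   read c → write c, move +1, go to q2
q2 | ccc[a]cb   read a → write a, move +1, go to q1
q1 | ccca[c]b
The non-blank tape span at halt is cccacb.

cccacb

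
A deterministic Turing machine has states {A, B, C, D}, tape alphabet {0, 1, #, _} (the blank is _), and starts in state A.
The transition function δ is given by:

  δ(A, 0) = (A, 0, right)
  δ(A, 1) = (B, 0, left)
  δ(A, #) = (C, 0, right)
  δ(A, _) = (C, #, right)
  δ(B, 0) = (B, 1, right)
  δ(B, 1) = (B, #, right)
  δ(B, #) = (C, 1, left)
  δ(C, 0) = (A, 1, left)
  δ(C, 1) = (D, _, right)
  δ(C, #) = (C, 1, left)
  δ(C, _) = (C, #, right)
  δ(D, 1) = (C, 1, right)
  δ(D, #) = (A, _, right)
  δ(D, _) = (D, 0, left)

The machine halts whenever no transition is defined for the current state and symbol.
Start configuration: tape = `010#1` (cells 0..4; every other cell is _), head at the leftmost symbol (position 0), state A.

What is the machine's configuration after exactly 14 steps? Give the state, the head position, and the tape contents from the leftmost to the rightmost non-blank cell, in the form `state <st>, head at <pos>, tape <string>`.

state B, head at 2, tape 11_010

A | [0]10#1_   read 0 → write 0, move right, go to A
A | 0[1]0#1_   read 1 → write 0, move left, go to B
B | [0]00#1_   read 0 → write 1, move right, go to B
B | 1[0]0#1_   read 0 → write 1, move right, go to B
B | 11[0]#1_   read 0 → write 1, move right, go to B
B | 111[#]1_   read # → write 1, move left, go to C
C | 11[1]11_   read 1 → write _, move right, go to D
D | 11_[1]1_   read 1 → write 1, move right, go to C
C | 11_1[1]_   read 1 → write _, move right, go to D
D | 11_1_[_]   read _ → write 0, move left, go to D
D | 11_1[_]0   read _ → write 0, move left, go to D
D | 11_[1]00   read 1 → write 1, move right, go to C
C | 11_1[0]0   read 0 → write 1, move left, go to A
A | 11_[1]10   read 1 → write 0, move left, go to B
B | 11[_]010
After 14 steps: state B, head at 2, tape 11_010.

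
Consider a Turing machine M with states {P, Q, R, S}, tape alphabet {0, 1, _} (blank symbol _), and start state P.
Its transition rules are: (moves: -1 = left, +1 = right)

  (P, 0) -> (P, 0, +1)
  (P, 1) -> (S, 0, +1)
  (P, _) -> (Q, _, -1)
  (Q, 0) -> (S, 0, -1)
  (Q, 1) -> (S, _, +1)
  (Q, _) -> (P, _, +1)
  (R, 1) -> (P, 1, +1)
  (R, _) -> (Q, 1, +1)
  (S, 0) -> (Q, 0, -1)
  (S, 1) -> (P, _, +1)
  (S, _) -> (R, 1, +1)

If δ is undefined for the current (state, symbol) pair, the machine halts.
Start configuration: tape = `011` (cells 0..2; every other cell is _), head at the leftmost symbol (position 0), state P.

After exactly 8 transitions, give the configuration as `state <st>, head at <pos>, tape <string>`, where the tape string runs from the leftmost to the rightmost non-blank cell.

state Q, head at 2, tape 00

state=P head=0 tape=[0]11_   (P,0)→(P,0,+1)
state=P head=1 tape=0[1]1_   (P,1)→(S,0,+1)
state=S head=2 tape=00[1]_   (S,1)→(P,_,+1)
state=P head=3 tape=00_[_]   (P,_)→(Q,_,-1)
state=Q head=2 tape=00[_]_   (Q,_)→(P,_,+1)
state=P head=3 tape=00_[_]   (P,_)→(Q,_,-1)
state=Q head=2 tape=00[_]_   (Q,_)→(P,_,+1)
state=P head=3 tape=00_[_]   (P,_)→(Q,_,-1)
state=Q head=2 tape=00[_]_
After 8 steps: state Q, head at 2, tape 00.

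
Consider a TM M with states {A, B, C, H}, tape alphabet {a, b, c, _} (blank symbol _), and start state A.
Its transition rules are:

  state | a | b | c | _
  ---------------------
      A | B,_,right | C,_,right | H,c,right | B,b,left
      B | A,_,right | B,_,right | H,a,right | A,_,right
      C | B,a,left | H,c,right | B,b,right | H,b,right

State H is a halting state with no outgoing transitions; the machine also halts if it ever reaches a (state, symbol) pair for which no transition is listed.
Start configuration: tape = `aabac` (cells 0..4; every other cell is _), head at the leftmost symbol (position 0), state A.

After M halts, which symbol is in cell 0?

A | [a]abac_   read a → write _, move right, go to B
B | _[a]bac_   read a → write _, move right, go to A
A | __[b]ac_   read b → write _, move right, go to C
C | ___[a]c_   read a → write a, move left, go to B
B | __[_]ac_   read _ → write _, move right, go to A
A | ___[a]c_   read a → write _, move right, go to B
B | ____[c]_   read c → write a, move right, go to H
H | ____a[_]
Cell 0 holds _ when M halts.

_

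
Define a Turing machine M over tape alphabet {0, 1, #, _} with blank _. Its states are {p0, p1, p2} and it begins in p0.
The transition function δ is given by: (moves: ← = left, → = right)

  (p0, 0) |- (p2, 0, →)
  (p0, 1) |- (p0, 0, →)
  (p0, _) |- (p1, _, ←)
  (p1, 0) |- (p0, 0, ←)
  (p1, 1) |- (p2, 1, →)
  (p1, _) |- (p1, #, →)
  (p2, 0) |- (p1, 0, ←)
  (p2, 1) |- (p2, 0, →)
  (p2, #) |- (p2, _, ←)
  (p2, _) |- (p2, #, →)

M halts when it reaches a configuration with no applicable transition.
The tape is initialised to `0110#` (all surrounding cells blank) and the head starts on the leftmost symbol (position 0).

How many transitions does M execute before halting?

15

p0 | __[0]110#   read 0 → write 0, move →, go to p2
p2 | __0[1]10#   read 1 → write 0, move →, go to p2
p2 | __00[1]0#   read 1 → write 0, move →, go to p2
p2 | __000[0]#   read 0 → write 0, move ←, go to p1
p1 | __00[0]0#   read 0 → write 0, move ←, go to p0
p0 | __0[0]00#   read 0 → write 0, move →, go to p2
p2 | __00[0]0#   read 0 → write 0, move ←, go to p1
p1 | __0[0]00#   read 0 → write 0, move ←, go to p0
p0 | __[0]000#   read 0 → write 0, move →, go to p2
p2 | __0[0]00#   read 0 → write 0, move ←, go to p1
p1 | __[0]000#   read 0 → write 0, move ←, go to p0
p0 | _[_]0000#   read _ → write _, move ←, go to p1
p1 | [_]_0000#   read _ → write #, move →, go to p1
p1 | #[_]0000#   read _ → write #, move →, go to p1
p1 | ##[0]000#   read 0 → write 0, move ←, go to p0
p0 | #[#]0000#
M halts after 15 transitions.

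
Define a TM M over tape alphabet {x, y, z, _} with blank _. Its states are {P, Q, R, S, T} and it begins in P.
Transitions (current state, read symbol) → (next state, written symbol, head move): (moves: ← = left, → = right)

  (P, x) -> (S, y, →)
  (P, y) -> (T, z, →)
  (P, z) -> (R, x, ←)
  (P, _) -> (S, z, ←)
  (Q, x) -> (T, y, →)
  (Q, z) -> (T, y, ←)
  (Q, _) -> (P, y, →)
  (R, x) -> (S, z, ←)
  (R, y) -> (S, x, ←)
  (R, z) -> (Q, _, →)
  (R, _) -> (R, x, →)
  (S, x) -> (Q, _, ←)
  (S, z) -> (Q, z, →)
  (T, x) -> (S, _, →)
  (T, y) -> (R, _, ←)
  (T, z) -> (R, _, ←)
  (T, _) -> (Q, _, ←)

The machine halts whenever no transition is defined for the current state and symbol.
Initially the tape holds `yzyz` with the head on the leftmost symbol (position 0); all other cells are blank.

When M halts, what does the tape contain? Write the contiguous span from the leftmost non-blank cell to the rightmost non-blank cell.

y_yz

state=P head=0 tape=[y]zyz_   (P,y)→(T,z,→)
state=T head=1 tape=z[z]yz_   (T,z)→(R,_,←)
state=R head=0 tape=[z]_yz_   (R,z)→(Q,_,→)
state=Q head=1 tape=_[_]yz_   (Q,_)→(P,y,→)
state=P head=2 tape=_y[y]z_   (P,y)→(T,z,→)
state=T head=3 tape=_yz[z]_   (T,z)→(R,_,←)
state=R head=2 tape=_y[z]__   (R,z)→(Q,_,→)
state=Q head=3 tape=_y_[_]_   (Q,_)→(P,y,→)
state=P head=4 tape=_y_y[_]   (P,_)→(S,z,←)
state=S head=3 tape=_y_[y]z
The non-blank tape span at halt is y_yz.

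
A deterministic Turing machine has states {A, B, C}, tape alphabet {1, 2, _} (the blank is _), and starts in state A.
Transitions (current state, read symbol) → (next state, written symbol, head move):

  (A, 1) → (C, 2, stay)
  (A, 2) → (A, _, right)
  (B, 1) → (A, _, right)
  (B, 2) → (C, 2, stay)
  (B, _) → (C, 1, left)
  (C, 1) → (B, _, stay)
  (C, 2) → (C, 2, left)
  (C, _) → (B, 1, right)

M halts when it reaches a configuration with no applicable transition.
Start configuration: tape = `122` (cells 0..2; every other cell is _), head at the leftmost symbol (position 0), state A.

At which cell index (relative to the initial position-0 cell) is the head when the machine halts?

3

A | __[1]22_   read 1 → write 2, move stay, go to C
C | __[2]22_   read 2 → write 2, move left, go to C
C | _[_]222_   read _ → write 1, move right, go to B
B | _1[2]22_   read 2 → write 2, move stay, go to C
C | _1[2]22_   read 2 → write 2, move left, go to C
C | _[1]222_   read 1 → write _, move stay, go to B
B | _[_]222_   read _ → write 1, move left, go to C
C | [_]1222_   read _ → write 1, move right, go to B
B | 1[1]222_   read 1 → write _, move right, go to A
A | 1_[2]22_   read 2 → write _, move right, go to A
A | 1__[2]2_   read 2 → write _, move right, go to A
A | 1___[2]_   read 2 → write _, move right, go to A
A | 1____[_]
At halt the head is at cell 3.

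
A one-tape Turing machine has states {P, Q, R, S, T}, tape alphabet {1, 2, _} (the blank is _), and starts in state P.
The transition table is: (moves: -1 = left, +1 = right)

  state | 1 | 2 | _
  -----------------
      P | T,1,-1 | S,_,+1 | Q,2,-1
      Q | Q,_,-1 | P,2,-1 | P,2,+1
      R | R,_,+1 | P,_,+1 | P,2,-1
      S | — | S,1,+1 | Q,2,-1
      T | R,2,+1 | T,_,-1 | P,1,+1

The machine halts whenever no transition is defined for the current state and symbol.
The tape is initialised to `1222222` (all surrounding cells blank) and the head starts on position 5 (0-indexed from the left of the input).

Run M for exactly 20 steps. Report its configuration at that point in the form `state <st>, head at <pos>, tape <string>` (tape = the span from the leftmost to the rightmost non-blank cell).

P | 12222[2]2__   read 2 → write _, move +1, go to S
S | 12222_[2]__   read 2 → write 1, move +1, go to S
S | 12222_1[_]_   read _ → write 2, move -1, go to Q
Q | 12222_[1]2_   read 1 → write _, move -1, go to Q
Q | 12222[_]_2_   read _ → write 2, move +1, go to P
P | 122222[_]2_   read _ → write 2, move -1, go to Q
Q | 12222[2]22_   read 2 → write 2, move -1, go to P
P | 1222[2]222_   read 2 → write _, move +1, go to S
S | 1222_[2]22_   read 2 → write 1, move +1, go to S
S | 1222_1[2]2_   read 2 → write 1, move +1, go to S
S | 1222_11[2]_   read 2 → write 1, move +1, go to S
S | 1222_111[_]   read _ → write 2, move -1, go to Q
Q | 1222_11[1]2   read 1 → write _, move -1, go to Q
Q | 1222_1[1]_2   read 1 → write _, move -1, go to Q
Q | 1222_[1]__2   read 1 → write _, move -1, go to Q
Q | 1222[_]___2   read _ → write 2, move +1, go to P
P | 12222[_]__2   read _ → write 2, move -1, go to Q
Q | 1222[2]2__2   read 2 → write 2, move -1, go to P
P | 122[2]22__2   read 2 → write _, move +1, go to S
S | 122_[2]2__2   read 2 → write 1, move +1, go to S
S | 122_1[2]__2
After 20 steps: state S, head at 5, tape 122_12__2.

state S, head at 5, tape 122_12__2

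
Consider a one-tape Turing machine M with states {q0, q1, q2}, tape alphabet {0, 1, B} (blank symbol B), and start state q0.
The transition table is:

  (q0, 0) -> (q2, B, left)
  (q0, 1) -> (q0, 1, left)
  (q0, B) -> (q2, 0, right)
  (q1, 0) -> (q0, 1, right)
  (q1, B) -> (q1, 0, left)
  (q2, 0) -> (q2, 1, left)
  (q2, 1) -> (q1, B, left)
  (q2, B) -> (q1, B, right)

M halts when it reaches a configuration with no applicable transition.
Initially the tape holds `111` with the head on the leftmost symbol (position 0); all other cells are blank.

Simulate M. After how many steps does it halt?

state=q0 head=0 tape=B[1]11BB   (q0,1)→(q0,1,left)
state=q0 head=-1 tape=[B]111BB   (q0,B)→(q2,0,right)
state=q2 head=0 tape=0[1]11BB   (q2,1)→(q1,B,left)
state=q1 head=-1 tape=[0]B11BB   (q1,0)→(q0,1,right)
state=q0 head=0 tape=1[B]11BB   (q0,B)→(q2,0,right)
state=q2 head=1 tape=10[1]1BB   (q2,1)→(q1,B,left)
state=q1 head=0 tape=1[0]B1BB   (q1,0)→(q0,1,right)
state=q0 head=1 tape=11[B]1BB   (q0,B)→(q2,0,right)
state=q2 head=2 tape=110[1]BB   (q2,1)→(q1,B,left)
state=q1 head=1 tape=11[0]BBB   (q1,0)→(q0,1,right)
state=q0 head=2 tape=111[B]BB   (q0,B)→(q2,0,right)
state=q2 head=3 tape=1110[B]B   (q2,B)→(q1,B,right)
state=q1 head=4 tape=1110B[B]   (q1,B)→(q1,0,left)
state=q1 head=3 tape=1110[B]0   (q1,B)→(q1,0,left)
state=q1 head=2 tape=111[0]00   (q1,0)→(q0,1,right)
state=q0 head=3 tape=1111[0]0   (q0,0)→(q2,B,left)
state=q2 head=2 tape=111[1]B0   (q2,1)→(q1,B,left)
state=q1 head=1 tape=11[1]BB0
M halts after 17 transitions.

17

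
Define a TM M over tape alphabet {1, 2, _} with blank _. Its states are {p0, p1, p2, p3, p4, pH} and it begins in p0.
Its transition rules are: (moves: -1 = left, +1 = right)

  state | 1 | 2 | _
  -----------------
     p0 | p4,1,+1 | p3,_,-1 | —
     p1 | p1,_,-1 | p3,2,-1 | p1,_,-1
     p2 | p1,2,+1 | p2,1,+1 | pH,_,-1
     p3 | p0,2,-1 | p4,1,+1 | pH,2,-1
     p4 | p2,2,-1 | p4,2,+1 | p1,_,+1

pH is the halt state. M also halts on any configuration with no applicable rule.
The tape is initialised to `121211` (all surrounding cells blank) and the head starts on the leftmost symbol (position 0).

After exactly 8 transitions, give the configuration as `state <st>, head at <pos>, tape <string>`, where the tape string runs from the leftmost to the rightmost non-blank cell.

state=p0 head=0 tape=[1]21211   (p0,1)→(p4,1,+1)
state=p4 head=1 tape=1[2]1211   (p4,2)→(p4,2,+1)
state=p4 head=2 tape=12[1]211   (p4,1)→(p2,2,-1)
state=p2 head=1 tape=1[2]2211   (p2,2)→(p2,1,+1)
state=p2 head=2 tape=11[2]211   (p2,2)→(p2,1,+1)
state=p2 head=3 tape=111[2]11   (p2,2)→(p2,1,+1)
state=p2 head=4 tape=1111[1]1   (p2,1)→(p1,2,+1)
state=p1 head=5 tape=11112[1]   (p1,1)→(p1,_,-1)
state=p1 head=4 tape=1111[2]_
After 8 steps: state p1, head at 4, tape 11112.

state p1, head at 4, tape 11112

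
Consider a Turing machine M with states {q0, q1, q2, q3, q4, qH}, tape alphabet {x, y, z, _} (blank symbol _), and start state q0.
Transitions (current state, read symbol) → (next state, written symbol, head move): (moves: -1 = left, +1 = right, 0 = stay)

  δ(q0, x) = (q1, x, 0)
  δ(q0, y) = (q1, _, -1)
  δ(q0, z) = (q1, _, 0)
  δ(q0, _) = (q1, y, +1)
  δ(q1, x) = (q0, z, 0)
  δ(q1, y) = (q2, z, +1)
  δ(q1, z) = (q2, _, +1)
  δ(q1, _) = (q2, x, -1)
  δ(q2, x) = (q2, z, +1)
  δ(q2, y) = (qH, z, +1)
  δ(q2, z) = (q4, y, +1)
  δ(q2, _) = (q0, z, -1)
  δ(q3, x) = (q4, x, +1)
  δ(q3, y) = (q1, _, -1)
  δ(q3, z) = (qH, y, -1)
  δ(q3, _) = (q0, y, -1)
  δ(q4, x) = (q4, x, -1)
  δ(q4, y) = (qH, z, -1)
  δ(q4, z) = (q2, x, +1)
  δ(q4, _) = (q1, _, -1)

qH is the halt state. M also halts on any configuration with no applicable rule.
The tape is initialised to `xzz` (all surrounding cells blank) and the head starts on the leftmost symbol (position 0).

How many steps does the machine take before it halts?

state=q0 head=0 tape=__[x]zz_   (q0,x)→(q1,x,0)
state=q1 head=0 tape=__[x]zz_   (q1,x)→(q0,z,0)
state=q0 head=0 tape=__[z]zz_   (q0,z)→(q1,_,0)
state=q1 head=0 tape=__[_]zz_   (q1,_)→(q2,x,-1)
state=q2 head=-1 tape=_[_]xzz_   (q2,_)→(q0,z,-1)
state=q0 head=-2 tape=[_]zxzz_   (q0,_)→(q1,y,+1)
state=q1 head=-1 tape=y[z]xzz_   (q1,z)→(q2,_,+1)
state=q2 head=0 tape=y_[x]zz_   (q2,x)→(q2,z,+1)
state=q2 head=1 tape=y_z[z]z_   (q2,z)→(q4,y,+1)
state=q4 head=2 tape=y_zy[z]_   (q4,z)→(q2,x,+1)
state=q2 head=3 tape=y_zyx[_]   (q2,_)→(q0,z,-1)
state=q0 head=2 tape=y_zy[x]z   (q0,x)→(q1,x,0)
state=q1 head=2 tape=y_zy[x]z   (q1,x)→(q0,z,0)
state=q0 head=2 tape=y_zy[z]z   (q0,z)→(q1,_,0)
state=q1 head=2 tape=y_zy[_]z   (q1,_)→(q2,x,-1)
state=q2 head=1 tape=y_z[y]xz   (q2,y)→(qH,z,+1)
state=qH head=2 tape=y_zz[x]z
M halts after 16 transitions.

16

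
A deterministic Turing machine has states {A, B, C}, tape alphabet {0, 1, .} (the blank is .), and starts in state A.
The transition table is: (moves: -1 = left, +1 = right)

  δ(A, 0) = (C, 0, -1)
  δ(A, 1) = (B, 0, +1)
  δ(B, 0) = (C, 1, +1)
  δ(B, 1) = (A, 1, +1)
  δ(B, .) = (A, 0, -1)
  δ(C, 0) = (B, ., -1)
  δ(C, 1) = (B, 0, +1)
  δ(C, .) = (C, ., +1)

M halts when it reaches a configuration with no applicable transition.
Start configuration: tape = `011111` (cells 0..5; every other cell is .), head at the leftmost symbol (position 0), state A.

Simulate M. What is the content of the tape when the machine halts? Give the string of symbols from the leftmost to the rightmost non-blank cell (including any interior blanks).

A | ..[0]11111   read 0 → write 0, move -1, go to C
C | .[.]011111   read . → write ., move +1, go to C
C | ..[0]11111   read 0 → write ., move -1, go to B
B | .[.].11111   read . → write 0, move -1, go to A
A | [.]0.11111
The non-blank tape span at halt is 0.11111.

0.11111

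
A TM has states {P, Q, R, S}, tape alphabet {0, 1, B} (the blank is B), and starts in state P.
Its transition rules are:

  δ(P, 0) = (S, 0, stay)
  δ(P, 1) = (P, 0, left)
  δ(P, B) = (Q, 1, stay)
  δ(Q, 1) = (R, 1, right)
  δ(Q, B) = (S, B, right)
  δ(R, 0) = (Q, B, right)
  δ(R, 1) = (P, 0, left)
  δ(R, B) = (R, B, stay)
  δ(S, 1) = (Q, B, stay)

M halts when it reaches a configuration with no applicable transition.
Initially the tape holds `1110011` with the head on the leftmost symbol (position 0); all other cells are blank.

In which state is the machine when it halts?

Q

state=P head=0 tape=B[1]110011   (P,1)→(P,0,left)
state=P head=-1 tape=[B]0110011   (P,B)→(Q,1,stay)
state=Q head=-1 tape=[1]0110011   (Q,1)→(R,1,right)
state=R head=0 tape=1[0]110011   (R,0)→(Q,B,right)
state=Q head=1 tape=1B[1]10011   (Q,1)→(R,1,right)
state=R head=2 tape=1B1[1]0011   (R,1)→(P,0,left)
state=P head=1 tape=1B[1]00011   (P,1)→(P,0,left)
state=P head=0 tape=1[B]000011   (P,B)→(Q,1,stay)
state=Q head=0 tape=1[1]000011   (Q,1)→(R,1,right)
state=R head=1 tape=11[0]00011   (R,0)→(Q,B,right)
state=Q head=2 tape=11B[0]0011
No transition is defined for (Q, 0); M halts in state Q.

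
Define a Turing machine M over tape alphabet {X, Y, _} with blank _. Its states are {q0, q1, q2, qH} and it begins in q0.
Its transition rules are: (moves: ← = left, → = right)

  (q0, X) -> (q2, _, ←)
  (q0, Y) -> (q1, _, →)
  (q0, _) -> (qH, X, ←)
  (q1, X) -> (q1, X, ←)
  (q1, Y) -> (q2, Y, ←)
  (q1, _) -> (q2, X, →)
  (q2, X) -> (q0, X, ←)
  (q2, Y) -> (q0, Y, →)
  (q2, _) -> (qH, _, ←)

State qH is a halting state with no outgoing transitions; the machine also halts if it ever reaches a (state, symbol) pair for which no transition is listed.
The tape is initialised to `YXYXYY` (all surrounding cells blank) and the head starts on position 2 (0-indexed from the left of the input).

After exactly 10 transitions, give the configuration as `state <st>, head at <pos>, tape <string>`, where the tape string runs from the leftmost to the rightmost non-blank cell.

state q0, head at 0, tape XX_XYY

state=q0 head=2 tape=YX[Y]XYY   (q0,Y)→(q1,_,→)
state=q1 head=3 tape=YX_[X]YY   (q1,X)→(q1,X,←)
state=q1 head=2 tape=YX[_]XYY   (q1,_)→(q2,X,→)
state=q2 head=3 tape=YXX[X]YY   (q2,X)→(q0,X,←)
state=q0 head=2 tape=YX[X]XYY   (q0,X)→(q2,_,←)
state=q2 head=1 tape=Y[X]_XYY   (q2,X)→(q0,X,←)
state=q0 head=0 tape=[Y]X_XYY   (q0,Y)→(q1,_,→)
state=q1 head=1 tape=_[X]_XYY   (q1,X)→(q1,X,←)
state=q1 head=0 tape=[_]X_XYY   (q1,_)→(q2,X,→)
state=q2 head=1 tape=X[X]_XYY   (q2,X)→(q0,X,←)
state=q0 head=0 tape=[X]X_XYY
After 10 steps: state q0, head at 0, tape XX_XYY.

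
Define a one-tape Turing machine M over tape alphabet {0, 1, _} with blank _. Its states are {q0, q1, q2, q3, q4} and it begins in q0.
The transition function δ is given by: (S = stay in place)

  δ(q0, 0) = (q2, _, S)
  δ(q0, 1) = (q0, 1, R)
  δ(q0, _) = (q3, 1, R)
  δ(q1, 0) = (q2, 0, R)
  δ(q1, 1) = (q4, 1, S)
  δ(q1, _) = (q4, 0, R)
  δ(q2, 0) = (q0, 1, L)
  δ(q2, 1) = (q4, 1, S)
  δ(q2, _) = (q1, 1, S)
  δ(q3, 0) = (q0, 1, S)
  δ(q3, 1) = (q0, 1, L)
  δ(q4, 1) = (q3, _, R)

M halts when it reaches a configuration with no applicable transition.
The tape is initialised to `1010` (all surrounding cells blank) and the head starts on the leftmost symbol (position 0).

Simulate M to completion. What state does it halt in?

q0 | [1]010_   read 1 → write 1, move R, go to q0
q0 | 1[0]10_   read 0 → write _, move S, go to q2
q2 | 1[_]10_   read _ → write 1, move S, go to q1
q1 | 1[1]10_   read 1 → write 1, move S, go to q4
q4 | 1[1]10_   read 1 → write _, move R, go to q3
q3 | 1_[1]0_   read 1 → write 1, move L, go to q0
q0 | 1[_]10_   read _ → write 1, move R, go to q3
q3 | 11[1]0_   read 1 → write 1, move L, go to q0
q0 | 1[1]10_   read 1 → write 1, move R, go to q0
q0 | 11[1]0_   read 1 → write 1, move R, go to q0
q0 | 111[0]_   read 0 → write _, move S, go to q2
q2 | 111[_]_   read _ → write 1, move S, go to q1
q1 | 111[1]_   read 1 → write 1, move S, go to q4
q4 | 111[1]_   read 1 → write _, move R, go to q3
q3 | 111_[_]
No transition is defined for (q3, _); M halts in state q3.

q3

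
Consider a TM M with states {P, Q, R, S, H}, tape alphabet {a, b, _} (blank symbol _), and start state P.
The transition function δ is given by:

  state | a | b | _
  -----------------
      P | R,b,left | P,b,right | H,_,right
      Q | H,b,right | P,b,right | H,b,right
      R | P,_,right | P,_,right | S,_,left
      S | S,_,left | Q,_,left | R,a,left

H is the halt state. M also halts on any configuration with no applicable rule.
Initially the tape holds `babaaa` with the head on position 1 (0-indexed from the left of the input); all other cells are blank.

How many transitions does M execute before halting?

14

P | b[a]baaa__   read a → write b, move left, go to R
R | [b]bbaaa__   read b → write _, move right, go to P
P | _[b]baaa__   read b → write b, move right, go to P
P | _b[b]aaa__   read b → write b, move right, go to P
P | _bb[a]aa__   read a → write b, move left, go to R
R | _b[b]baa__   read b → write _, move right, go to P
P | _b_[b]aa__   read b → write b, move right, go to P
P | _b_b[a]a__   read a → write b, move left, go to R
R | _b_[b]ba__   read b → write _, move right, go to P
P | _b__[b]a__   read b → write b, move right, go to P
P | _b__b[a]__   read a → write b, move left, go to R
R | _b__[b]b__   read b → write _, move right, go to P
P | _b___[b]__   read b → write b, move right, go to P
P | _b___b[_]_   read _ → write _, move right, go to H
H | _b___b_[_]
M halts after 14 transitions.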